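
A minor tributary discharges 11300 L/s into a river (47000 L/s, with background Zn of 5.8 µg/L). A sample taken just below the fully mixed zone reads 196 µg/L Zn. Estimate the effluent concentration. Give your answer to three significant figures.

Mass balance: 47000·5.800 + 11300·Cₑ = 58300·196.0
→ Cₑ = (58300·196.0 − 47000·5.800) / 11300 = 987.1 µg/L.

987 µg/L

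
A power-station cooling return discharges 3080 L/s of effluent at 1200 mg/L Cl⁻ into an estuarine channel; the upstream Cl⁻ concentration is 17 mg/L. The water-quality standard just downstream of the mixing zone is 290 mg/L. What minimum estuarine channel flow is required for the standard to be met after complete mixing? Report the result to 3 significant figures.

10300 L/s

Set C_mix = 290: (Q·17.00 + 3080·1200) / (Q + 3080) = 290
→ Q = 3080·(1200 − 290)/(290 − 17.00) = 10270 L/s.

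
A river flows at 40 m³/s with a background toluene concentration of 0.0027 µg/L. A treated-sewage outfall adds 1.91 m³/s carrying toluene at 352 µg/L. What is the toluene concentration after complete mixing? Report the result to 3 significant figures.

Mixed concentration C = ΣQC/ΣQ = (40.00·0.002700 + 1.910·352.0) / 41.91 = 672.4/41.91 = 16.04 µg/L.

16.0 µg/L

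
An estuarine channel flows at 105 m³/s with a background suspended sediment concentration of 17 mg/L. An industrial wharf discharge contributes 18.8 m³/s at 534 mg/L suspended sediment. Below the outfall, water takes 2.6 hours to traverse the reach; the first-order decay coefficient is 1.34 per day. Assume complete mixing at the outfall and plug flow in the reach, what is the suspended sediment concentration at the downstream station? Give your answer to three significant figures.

Mixed concentration C = ΣQC/ΣQ = (105.0·17.00 + 18.80·534.0) / 123.8 = 11820/123.8 = 95.51 mg/L.
After decay, C = 95.51 × e^(−kt) = 95.51 × 0.8649 = 82.60 mg/L.

82.6 mg/L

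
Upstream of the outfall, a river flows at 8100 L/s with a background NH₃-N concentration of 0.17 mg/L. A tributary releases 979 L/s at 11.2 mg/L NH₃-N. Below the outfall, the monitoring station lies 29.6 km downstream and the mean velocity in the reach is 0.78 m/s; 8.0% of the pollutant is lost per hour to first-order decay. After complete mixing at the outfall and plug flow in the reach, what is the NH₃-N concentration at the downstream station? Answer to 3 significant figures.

After mixing, C = (8100·0.1700 + 979.0·11.20) / 9079 = 12340/9079 = 1.359 mg/L.
Travel time t = 29.6·1000 / 0.78 = 37950 s = 10.54 h.
8.0%/h lost → k = −ln(1 − 0.08) = 0.08338 h⁻¹.
Applying C = C₀e^(−kt): 1.359 × 0.4152 = 0.5644 mg/L.

0.564 mg/L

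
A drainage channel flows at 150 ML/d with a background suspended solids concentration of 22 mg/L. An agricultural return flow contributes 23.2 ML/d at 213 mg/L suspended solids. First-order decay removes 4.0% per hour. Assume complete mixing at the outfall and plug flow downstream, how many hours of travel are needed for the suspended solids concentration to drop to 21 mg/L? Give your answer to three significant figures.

Mass balance: C = (150.0·22.00 + 23.20·213.0) / 173.2 = 8242/173.2 = 47.58 mg/L.
4.0%/h lost → k = −ln(1 − 0.04) = 0.04082 h⁻¹.
47.58·exp(−k·t) = 21 → t = ln(47.58/21)/k = 72140 s = 20.04 h.

20.0 h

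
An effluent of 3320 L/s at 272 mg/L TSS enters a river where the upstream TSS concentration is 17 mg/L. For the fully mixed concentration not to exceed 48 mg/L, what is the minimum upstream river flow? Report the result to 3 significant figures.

24000 L/s

Set C_mix = 48: (Q·17.00 + 3320·272.0) / (Q + 3320) = 48
→ Q = 3320·(272.0 − 48)/(48 − 17.00) = 23990 L/s.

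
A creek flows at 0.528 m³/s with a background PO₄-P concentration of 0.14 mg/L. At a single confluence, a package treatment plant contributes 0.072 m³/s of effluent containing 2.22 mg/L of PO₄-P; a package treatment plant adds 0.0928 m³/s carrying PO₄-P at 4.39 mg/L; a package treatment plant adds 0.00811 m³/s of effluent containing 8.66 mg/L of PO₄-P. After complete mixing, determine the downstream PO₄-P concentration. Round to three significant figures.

1.01 mg/L

Mixed concentration C = ΣQC/ΣQ = (0.5280·0.1400 + 0.07200·2.220 + 0.09280·4.390 + 0.008110·8.660) / 0.7009 = 0.7114/0.7009 = 1.015 mg/L.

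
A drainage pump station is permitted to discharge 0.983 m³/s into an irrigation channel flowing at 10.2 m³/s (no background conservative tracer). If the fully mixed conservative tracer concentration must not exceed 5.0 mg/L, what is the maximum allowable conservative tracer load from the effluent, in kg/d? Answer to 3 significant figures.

Mass balance at the limit: 10.20·0 + 0.9830·Cₑ = 11.18·5.0 → Cₑ = 56.88 mg/L.
Load = 0.9830 m³/s × 56.88 g/m³ × 86 400 s/d = 4831 kg/d.

4830 kg/d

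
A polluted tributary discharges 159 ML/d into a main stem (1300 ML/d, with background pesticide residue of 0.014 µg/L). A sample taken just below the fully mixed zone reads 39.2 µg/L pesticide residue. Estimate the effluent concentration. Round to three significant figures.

360 µg/L

Mass balance: 1300·0.01400 + 159.0·Cₑ = 1459·39.20
→ Cₑ = (1459·39.20 − 1300·0.01400) / 159.0 = 359.6 µg/L.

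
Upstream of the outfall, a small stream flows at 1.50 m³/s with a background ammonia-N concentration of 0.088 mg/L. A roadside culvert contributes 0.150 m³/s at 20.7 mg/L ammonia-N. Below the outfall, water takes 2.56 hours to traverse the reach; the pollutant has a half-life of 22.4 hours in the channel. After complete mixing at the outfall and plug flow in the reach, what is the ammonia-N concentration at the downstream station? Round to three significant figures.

Mixed concentration C = ΣQC/ΣQ = (1.500·0.08800 + 0.1500·20.70) / 1.650 = 3.237/1.650 = 1.962 mg/L.
Half-life 22.4 h → k = ln 2 / 22.4 = 0.03094 h⁻¹ = 0.7427 d⁻¹.
After decay, C = 1.962 × e^(−kt) = 1.962 × 0.9238 = 1.812 mg/L.

1.81 mg/L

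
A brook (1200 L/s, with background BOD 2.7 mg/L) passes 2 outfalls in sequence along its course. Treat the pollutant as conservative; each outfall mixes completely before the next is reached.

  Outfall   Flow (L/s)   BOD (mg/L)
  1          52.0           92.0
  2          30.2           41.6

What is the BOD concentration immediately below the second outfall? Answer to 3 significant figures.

7.24 mg/L

Below outfall 1: Q → 1252 L/s, C = (1200·2.700 + 52.00·92.00)/1252 = 6.409 mg/L.
Below outfall 2: Q → 1282 L/s, C = (1252·6.409 + 30.20·41.60)/1282 = 7.238 mg/L.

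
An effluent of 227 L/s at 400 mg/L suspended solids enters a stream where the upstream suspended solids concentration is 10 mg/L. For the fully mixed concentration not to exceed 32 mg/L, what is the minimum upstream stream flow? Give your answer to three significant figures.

Set C_mix = 32: (Q·10.00 + 227.0·400.0) / (Q + 227.0) = 32
→ Q = 227.0·(400.0 − 32)/(32 − 10.00) = 3797 L/s.

3800 L/s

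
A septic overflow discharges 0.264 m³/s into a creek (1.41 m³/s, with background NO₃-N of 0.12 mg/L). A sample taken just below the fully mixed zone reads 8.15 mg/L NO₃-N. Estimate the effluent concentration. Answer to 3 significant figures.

51.0 mg/L

Mass balance: 1.410·0.1200 + 0.2640·Cₑ = 1.674·8.150
→ Cₑ = (1.674·8.150 − 1.410·0.1200) / 0.2640 = 51.04 mg/L.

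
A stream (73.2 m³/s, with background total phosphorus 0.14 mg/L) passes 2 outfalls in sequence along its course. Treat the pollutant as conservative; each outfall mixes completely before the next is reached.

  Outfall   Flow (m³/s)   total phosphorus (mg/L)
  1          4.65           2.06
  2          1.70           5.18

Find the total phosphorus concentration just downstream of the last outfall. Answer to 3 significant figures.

0.360 mg/L

Outfall 1: combined Q = 77.85 m³/s; C = (73.20·0.1400 + 4.650·2.060)/77.85 = 0.2547 mg/L.
Outfall 2: combined Q = 79.55 m³/s; C = (77.85·0.2547 + 1.700·5.180)/79.55 = 0.3599 mg/L.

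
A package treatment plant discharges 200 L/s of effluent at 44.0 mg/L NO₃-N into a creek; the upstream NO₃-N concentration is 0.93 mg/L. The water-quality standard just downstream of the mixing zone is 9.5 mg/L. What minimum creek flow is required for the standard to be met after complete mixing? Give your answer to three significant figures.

805 L/s

Set C_mix = 9.5: (Q·0.9300 + 200.0·44.00) / (Q + 200.0) = 9.5
→ Q = 200.0·(44.00 − 9.5)/(9.5 − 0.9300) = 805.1 L/s.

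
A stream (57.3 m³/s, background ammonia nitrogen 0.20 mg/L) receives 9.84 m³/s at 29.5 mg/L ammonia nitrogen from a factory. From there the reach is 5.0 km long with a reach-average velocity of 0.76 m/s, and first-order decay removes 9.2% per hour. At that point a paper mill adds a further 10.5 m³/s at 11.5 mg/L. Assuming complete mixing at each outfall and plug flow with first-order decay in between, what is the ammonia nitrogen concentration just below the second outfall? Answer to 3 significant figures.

Conservation of mass: C = (57.30·0.2000 + 9.840·29.50) / 67.14 = 301.7/67.14 = 4.494 mg/L; combined flow 67.14 m³/s.
Travel time t = 5.0·1000 / 0.76 = 6579 s = 1.827 h.
9.2%/h lost → k = −ln(1 − 0.092) = 0.09651 h⁻¹.
Applying C = C₀e^(−kt): 4.494 × 0.8383 = 3.768 mg/L.
Second outfall: C = (67.14·3.768 + 10.50·11.50)/77.64 = 4.813 mg/L.

4.81 mg/L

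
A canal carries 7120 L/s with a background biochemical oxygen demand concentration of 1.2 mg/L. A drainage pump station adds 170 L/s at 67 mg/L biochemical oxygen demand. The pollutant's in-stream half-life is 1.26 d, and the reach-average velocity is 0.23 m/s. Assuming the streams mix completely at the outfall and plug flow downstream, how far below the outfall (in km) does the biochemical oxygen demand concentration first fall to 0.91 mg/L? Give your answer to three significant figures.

39.7 km

Flow-weighted average: C = (7120·1.200 + 170.0·67.00) / 7290 = 19930/7290 = 2.734 mg/L.
Half-life 1.26 d → k = ln 2 / 1.26 = 0.5501 d⁻¹.
Set 2.734·exp(−k·t) = 0.91 → t = ln(2.734/0.91)/k = 172800 s = 48.00 h.
Distance = v·t = 0.23·172800 = 39740 m = 39.74 km.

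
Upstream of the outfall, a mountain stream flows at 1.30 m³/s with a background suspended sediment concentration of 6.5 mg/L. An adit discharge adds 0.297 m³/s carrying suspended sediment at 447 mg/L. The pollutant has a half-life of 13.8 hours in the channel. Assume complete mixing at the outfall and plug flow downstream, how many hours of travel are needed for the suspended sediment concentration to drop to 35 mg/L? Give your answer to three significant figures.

After mixing, C = (1.300·6.500 + 0.2970·447.0) / 1.597 = 141.2/1.597 = 88.42 mg/L.
Half-life 13.8 h → k = ln 2 / 13.8 = 0.05023 h⁻¹ = 1.205 d⁻¹.
88.42·exp(−k·t) = 35 → t = ln(88.42/35)/k = 66420 s = 18.45 h.

18.5 h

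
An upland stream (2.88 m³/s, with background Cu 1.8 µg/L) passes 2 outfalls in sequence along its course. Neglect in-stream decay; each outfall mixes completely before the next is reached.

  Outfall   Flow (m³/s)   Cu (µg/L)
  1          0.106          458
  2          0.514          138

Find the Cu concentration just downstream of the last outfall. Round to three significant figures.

35.6 µg/L

Below outfall 1: Q → 2.986 m³/s, C = (2.880·1.800 + 0.1060·458.0)/2.986 = 17.99 µg/L.
Below outfall 2: Q → 3.500 m³/s, C = (2.986·17.99 + 0.5140·138.0)/3.500 = 35.62 µg/L.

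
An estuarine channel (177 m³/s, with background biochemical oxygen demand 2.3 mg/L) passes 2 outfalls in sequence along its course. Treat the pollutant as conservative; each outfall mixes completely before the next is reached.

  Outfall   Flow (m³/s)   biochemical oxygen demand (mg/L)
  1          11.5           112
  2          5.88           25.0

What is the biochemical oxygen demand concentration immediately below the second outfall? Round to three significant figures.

Below outfall 1: Q → 188.5 m³/s, C = (177.0·2.300 + 11.50·112.0)/188.5 = 8.993 mg/L.
Below outfall 2: Q → 194.4 m³/s, C = (188.5·8.993 + 5.880·25.00)/194.4 = 9.477 mg/L.

9.48 mg/L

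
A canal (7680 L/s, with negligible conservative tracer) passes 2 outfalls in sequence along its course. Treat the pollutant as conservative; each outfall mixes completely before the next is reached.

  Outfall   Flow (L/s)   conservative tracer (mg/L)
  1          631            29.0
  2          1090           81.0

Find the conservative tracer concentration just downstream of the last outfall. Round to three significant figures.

Below outfall 1: Q → 8311 L/s, C = (7680·0 + 631.0·29.00)/8311 = 2.202 mg/L.
Below outfall 2: Q → 9401 L/s, C = (8311·2.202 + 1090·81.00)/9401 = 11.34 mg/L.

11.3 mg/L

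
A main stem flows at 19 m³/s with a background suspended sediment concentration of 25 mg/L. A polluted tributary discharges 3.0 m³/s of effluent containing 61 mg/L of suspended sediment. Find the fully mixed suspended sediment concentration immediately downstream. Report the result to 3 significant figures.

Conservation of mass: C = (19.00·25.00 + 3.000·61.00) / 22.00 = 658.0/22.00 = 29.91 mg/L.

29.9 mg/L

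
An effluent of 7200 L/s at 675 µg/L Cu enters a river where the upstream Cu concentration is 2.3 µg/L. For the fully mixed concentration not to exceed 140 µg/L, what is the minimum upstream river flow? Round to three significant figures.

28000 L/s

Set C_mix = 140: (Q·2.300 + 7200·675.0) / (Q + 7200) = 140
→ Q = 7200·(675.0 − 140)/(140 − 2.300) = 27970 L/s.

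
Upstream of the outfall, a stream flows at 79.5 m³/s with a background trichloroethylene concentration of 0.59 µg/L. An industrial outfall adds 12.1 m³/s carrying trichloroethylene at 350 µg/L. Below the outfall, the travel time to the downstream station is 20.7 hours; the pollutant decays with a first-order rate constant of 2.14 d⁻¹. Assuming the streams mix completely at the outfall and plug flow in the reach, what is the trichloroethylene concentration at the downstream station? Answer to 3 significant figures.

Mixed concentration C = ΣQC/ΣQ = (79.50·0.5900 + 12.10·350.0) / 91.60 = 4282/91.60 = 46.75 µg/L.
First-order decay: C = 46.75·exp(−k·t) = 46.75·0.1579 = 7.381 µg/L.

7.38 µg/L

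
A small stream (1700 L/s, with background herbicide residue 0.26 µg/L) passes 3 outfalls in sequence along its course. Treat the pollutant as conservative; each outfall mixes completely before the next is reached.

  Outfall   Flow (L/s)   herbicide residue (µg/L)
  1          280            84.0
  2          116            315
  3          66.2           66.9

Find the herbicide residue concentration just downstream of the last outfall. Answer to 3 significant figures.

After outfall 1: Q = 1700 + 280.0 = 1980 L/s; C = (1700·0.2600 + 280.0·84.00)/1980 = 12.10 µg/L.
After outfall 2: Q = 1980 + 116.0 = 2096 L/s; C = (1980·12.10 + 116.0·315.0)/2096 = 28.87 µg/L.
After outfall 3: Q = 2096 + 66.20 = 2162 L/s; C = (2096·28.87 + 66.20·66.90)/2162 = 30.03 µg/L.

30.0 µg/L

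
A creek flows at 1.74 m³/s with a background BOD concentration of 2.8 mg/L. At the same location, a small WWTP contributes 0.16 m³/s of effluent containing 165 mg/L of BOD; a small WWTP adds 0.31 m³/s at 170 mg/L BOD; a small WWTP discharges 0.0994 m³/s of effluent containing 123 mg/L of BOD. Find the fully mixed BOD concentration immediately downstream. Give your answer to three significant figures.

Mixed concentration C = ΣQC/ΣQ = (1.740·2.800 + 0.1600·165.0 + 0.3100·170.0 + 0.09940·123.0) / 2.309 = 96.20/2.309 = 41.66 mg/L.

41.7 mg/L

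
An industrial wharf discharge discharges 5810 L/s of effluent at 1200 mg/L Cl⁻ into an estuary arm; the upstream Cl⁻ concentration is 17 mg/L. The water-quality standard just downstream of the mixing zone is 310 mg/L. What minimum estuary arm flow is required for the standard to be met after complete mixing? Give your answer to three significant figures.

Set C_mix = 310: (Q·17.00 + 5810·1200) / (Q + 5810) = 310
→ Q = 5810·(1200 − 310)/(310 − 17.00) = 17650 L/s.

17600 L/s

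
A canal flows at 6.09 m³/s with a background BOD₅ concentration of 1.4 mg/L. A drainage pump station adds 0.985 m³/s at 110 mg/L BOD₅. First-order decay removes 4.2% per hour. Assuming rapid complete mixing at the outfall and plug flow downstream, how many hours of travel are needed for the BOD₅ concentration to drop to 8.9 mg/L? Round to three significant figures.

Conservation of mass: C = (6.090·1.400 + 0.9850·110.0) / 7.075 = 116.9/7.075 = 16.52 mg/L.
4.2%/h lost → k = −ln(1 − 0.042) = 0.04291 h⁻¹.
16.52·exp(−k·t) = 8.9 → t = ln(16.52/8.9)/k = 51890 s = 14.41 h.

14.4 h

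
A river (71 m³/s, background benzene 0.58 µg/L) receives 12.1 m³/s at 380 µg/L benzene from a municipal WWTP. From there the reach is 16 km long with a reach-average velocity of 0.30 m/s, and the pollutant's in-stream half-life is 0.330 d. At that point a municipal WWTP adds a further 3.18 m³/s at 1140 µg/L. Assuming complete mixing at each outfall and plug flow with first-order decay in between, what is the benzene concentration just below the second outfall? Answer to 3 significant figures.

56.7 µg/L

Mixed concentration C = ΣQC/ΣQ = (71.00·0.5800 + 12.10·380.0) / 83.10 = 4639/83.10 = 55.83 µg/L; combined flow 83.10 m³/s.
Travel time t = 16·1000 / 0.30 = 53330 s = 14.81 h.
Half-life 0.330 d → k = ln 2 / 0.330 = 2.100 d⁻¹.
First-order decay: C = 55.83·exp(−k·t) = 55.83·0.2735 = 15.27 µg/L.
At the second outfall, C = (83.10·15.27 + 3.180·1140) / (83.10 + 3.180) = 56.72 µg/L.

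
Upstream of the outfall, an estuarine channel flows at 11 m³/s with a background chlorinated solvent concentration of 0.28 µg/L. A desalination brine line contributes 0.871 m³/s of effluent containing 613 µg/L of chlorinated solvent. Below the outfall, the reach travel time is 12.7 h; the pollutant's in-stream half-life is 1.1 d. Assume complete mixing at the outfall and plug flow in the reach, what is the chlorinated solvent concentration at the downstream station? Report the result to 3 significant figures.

32.4 µg/L

Flow-weighted average: C = (11.00·0.2800 + 0.8710·613.0) / 11.87 = 537.0/11.87 = 45.24 µg/L.
Half-life 1.1 d → k = ln 2 / 1.1 = 0.6301 d⁻¹.
Decay over the reach: 45.24·exp(−kt) = 45.24·0.7165 = 32.41 µg/L.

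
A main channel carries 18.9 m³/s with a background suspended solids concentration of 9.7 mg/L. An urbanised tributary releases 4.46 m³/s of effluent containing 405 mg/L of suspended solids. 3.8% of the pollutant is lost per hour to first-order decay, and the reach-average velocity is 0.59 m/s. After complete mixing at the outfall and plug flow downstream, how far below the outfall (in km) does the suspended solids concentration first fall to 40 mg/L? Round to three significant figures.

41.4 km

Mixed concentration C = ΣQC/ΣQ = (18.90·9.700 + 4.460·405.0) / 23.36 = 1990/23.36 = 85.17 mg/L.
3.8%/h lost → k = −ln(1 − 0.038) = 0.03874 h⁻¹.
Set 85.17·exp(−k·t) = 40 → t = ln(85.17/40)/k = 70230 s = 19.51 h.
Distance = v·t = 0.59·70230 = 41440 m = 41.44 km.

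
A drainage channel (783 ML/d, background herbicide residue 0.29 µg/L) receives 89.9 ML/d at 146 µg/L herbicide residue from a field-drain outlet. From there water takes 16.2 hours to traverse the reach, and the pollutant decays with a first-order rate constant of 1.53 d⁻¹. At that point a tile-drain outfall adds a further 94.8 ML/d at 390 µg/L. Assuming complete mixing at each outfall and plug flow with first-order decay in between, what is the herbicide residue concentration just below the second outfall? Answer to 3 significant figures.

Mass balance: C = (783.0·0.2900 + 89.90·146.0) / 872.9 = 13350/872.9 = 15.30 µg/L; combined flow 872.9 ML/d.
Applying C = C₀e^(−kt): 15.30 × 0.3560 = 5.446 µg/L.
At the second outfall, C = (872.9·5.446 + 94.80·390.0) / (872.9 + 94.80) = 43.12 µg/L.

43.1 µg/L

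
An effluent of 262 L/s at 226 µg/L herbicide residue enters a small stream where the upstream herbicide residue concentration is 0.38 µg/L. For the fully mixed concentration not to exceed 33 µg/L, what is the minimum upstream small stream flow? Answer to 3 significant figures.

Set C_mix = 33: (Q·0.3800 + 262.0·226.0) / (Q + 262.0) = 33
→ Q = 262.0·(226.0 − 33)/(33 − 0.3800) = 1550 L/s.

1550 L/s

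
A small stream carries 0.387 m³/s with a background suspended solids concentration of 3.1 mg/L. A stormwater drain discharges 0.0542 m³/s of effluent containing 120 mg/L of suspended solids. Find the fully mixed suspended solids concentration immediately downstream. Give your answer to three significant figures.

Mixed concentration C = ΣQC/ΣQ = (0.3870·3.100 + 0.05420·120.0) / 0.4412 = 7.704/0.4412 = 17.46 mg/L.

17.5 mg/L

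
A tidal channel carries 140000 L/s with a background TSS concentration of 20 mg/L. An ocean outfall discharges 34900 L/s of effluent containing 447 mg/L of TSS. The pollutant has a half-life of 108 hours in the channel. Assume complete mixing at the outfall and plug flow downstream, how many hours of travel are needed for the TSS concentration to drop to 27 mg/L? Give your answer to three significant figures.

212 h

Flow-weighted average: C = (140000·20.00 + 34900·447.0) / 174900 = 18400000/174900 = 105.2 mg/L.
Half-life 108 h → k = ln 2 / 108 = 0.006418 h⁻¹ = 0.1540 d⁻¹.
105.2·exp(−k·t) = 27 → t = ln(105.2/27)/k = 762900 s = 211.9 h.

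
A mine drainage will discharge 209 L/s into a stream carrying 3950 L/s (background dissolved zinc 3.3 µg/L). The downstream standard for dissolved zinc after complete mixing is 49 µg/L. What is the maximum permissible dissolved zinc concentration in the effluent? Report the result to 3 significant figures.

913 µg/L

At the limit, (Qr·Cr + Qe·Cₑ)/(Qr + Qe) = 49:
Cₑ = (4159·49 − 3950·3.300) / 209.0 = 912.7 µg/L.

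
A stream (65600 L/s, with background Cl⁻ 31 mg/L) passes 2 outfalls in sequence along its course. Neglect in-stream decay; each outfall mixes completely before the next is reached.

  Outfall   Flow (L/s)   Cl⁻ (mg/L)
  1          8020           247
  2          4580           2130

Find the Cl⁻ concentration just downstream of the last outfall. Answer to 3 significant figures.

176 mg/L

After outfall 1: Q = 65600 + 8020 = 73620 L/s; C = (65600·31.00 + 8020·247.0)/73620 = 54.53 mg/L.
After outfall 2: Q = 73620 + 4580 = 78200 L/s; C = (73620·54.53 + 4580·2130)/78200 = 176.1 mg/L.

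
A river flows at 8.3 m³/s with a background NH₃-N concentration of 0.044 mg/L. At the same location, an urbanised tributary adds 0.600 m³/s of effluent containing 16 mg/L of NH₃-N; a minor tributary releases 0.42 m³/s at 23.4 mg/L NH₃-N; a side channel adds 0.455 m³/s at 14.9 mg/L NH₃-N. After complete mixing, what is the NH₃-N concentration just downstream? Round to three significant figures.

Flow-weighted average: C = (8.300·0.04400 + 0.6000·16.00 + 0.4200·23.40 + 0.4550·14.90) / 9.775 = 26.57/9.775 = 2.718 mg/L.

2.72 mg/L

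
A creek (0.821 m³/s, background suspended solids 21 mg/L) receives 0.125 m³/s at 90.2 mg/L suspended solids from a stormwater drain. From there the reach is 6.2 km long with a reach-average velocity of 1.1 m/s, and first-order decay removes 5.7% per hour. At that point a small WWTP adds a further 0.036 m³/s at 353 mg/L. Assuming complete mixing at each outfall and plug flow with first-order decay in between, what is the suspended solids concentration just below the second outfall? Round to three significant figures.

Mass balance: C = (0.8210·21.00 + 0.1250·90.20) / 0.9460 = 28.52/0.9460 = 30.14 mg/L; combined flow 0.9460 m³/s.
Travel time t = 6.2·1000 / 1.1 = 5636 s = 1.566 h.
5.7%/h lost → k = −ln(1 − 0.057) = 0.05869 h⁻¹.
Applying C = C₀e^(−kt): 30.14 × 0.9122 = 27.50 mg/L.
At the second outfall, C = (0.9460·27.50 + 0.03600·353.0) / (0.9460 + 0.03600) = 39.43 mg/L.

39.4 mg/L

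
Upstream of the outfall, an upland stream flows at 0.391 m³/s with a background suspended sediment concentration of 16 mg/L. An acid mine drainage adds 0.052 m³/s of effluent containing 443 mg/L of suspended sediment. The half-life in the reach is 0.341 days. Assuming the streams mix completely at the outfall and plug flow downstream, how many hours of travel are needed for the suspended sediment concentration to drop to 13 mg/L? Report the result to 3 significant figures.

19.2 h

Flow-weighted average: C = (0.3910·16.00 + 0.05200·443.0) / 0.4430 = 29.29/0.4430 = 66.12 mg/L.
Half-life 0.341 d → k = ln 2 / 0.341 = 2.033 d⁻¹.
66.12·exp(−k·t) = 13 → t = ln(66.12/13)/k = 69140 s = 19.20 h.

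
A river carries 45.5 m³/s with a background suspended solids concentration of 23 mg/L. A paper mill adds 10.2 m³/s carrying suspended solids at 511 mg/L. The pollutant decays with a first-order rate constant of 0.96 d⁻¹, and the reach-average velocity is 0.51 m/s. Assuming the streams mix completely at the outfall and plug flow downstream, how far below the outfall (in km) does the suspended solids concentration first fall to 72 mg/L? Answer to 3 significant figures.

Mass balance: C = (45.50·23.00 + 10.20·511.0) / 55.70 = 6259/55.70 = 112.4 mg/L.
Set 112.4·exp(−k·t) = 72 → t = ln(112.4/72)/k = 40060 s = 11.13 h.
Distance = v·t = 0.51·40060 = 20430 m = 20.43 km.

20.4 km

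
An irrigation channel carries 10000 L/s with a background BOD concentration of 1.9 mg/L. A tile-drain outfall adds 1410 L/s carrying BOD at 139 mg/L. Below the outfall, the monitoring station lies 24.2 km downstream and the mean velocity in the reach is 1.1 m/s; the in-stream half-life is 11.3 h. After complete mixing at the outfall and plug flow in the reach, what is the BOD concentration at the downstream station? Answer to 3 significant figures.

13.0 mg/L

After mixing, C = (10000·1.900 + 1410·139.0) / 11410 = 215000/11410 = 18.84 mg/L.
Travel time t = 24.2·1000 / 1.1 = 22000 s = 6.111 h.
Half-life 11.3 h → k = ln 2 / 11.3 = 0.06134 h⁻¹ = 1.472 d⁻¹.
After decay, C = 18.84 × e^(−kt) = 18.84 × 0.6874 = 12.95 mg/L.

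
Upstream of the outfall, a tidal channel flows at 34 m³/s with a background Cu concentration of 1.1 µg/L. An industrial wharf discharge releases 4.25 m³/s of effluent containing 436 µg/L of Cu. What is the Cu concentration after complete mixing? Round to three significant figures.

Conservation of mass: C = (34.00·1.100 + 4.250·436.0) / 38.25 = 1890/38.25 = 49.42 µg/L.

49.4 µg/L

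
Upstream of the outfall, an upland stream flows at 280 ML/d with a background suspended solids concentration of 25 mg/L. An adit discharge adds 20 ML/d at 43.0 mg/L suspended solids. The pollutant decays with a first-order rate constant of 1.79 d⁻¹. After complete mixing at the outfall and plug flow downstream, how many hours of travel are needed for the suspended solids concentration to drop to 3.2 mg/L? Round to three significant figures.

Conservation of mass: C = (280.0·25.00 + 20.00·43.00) / 300.0 = 7860/300.0 = 26.20 mg/L.
26.20·exp(−k·t) = 3.2 → t = ln(26.20/3.2)/k = 101500 s = 28.19 h.

28.2 h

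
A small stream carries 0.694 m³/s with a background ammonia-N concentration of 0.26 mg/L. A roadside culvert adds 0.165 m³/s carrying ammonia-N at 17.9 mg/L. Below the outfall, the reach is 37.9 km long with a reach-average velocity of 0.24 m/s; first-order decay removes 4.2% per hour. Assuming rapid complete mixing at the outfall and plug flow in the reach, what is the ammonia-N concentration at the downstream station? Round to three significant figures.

0.555 mg/L

Conservation of mass: C = (0.6940·0.2600 + 0.1650·17.90) / 0.8590 = 3.134/0.8590 = 3.648 mg/L.
Travel time t = 37.9·1000 / 0.24 = 157900 s = 43.87 h.
4.2%/h lost → k = −ln(1 − 0.042) = 0.04291 h⁻¹.
After decay, C = 3.648 × e^(−kt) = 3.648 × 0.1523 = 0.5555 mg/L.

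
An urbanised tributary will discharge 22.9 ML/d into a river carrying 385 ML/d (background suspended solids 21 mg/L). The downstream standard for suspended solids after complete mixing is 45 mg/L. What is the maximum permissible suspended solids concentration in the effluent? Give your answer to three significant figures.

448 mg/L

At the limit, (Qr·Cr + Qe·Cₑ)/(Qr + Qe) = 45:
Cₑ = (407.9·45 − 385.0·21.00) / 22.90 = 448.5 mg/L.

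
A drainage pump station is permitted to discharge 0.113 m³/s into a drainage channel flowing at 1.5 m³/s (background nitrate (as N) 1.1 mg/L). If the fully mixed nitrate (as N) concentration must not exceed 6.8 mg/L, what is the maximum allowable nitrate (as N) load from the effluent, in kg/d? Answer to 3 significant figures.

805 kg/d

Mass balance at the limit: 1.500·1.100 + 0.1130·Cₑ = 1.613·6.8 → Cₑ = 82.46 mg/L.
Load = 0.1130 m³/s × 82.46 g/m³ × 86 400 s/d = 805.1 kg/d.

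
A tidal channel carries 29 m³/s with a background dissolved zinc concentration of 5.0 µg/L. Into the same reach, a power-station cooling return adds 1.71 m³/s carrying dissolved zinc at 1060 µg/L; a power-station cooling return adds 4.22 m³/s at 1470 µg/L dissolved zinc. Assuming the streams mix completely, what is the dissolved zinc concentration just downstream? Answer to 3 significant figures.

Flow-weighted average: C = (29.00·5.000 + 1.710·1060 + 4.220·1470) / 34.93 = 8161/34.93 = 233.6 µg/L.

234 µg/L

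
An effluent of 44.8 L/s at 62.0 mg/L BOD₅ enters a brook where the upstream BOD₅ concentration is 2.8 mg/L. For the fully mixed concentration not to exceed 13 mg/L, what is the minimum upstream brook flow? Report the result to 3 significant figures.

Set C_mix = 13: (Q·2.800 + 44.80·62.00) / (Q + 44.80) = 13
→ Q = 44.80·(62.00 − 13)/(13 − 2.800) = 215.2 L/s.

215 L/s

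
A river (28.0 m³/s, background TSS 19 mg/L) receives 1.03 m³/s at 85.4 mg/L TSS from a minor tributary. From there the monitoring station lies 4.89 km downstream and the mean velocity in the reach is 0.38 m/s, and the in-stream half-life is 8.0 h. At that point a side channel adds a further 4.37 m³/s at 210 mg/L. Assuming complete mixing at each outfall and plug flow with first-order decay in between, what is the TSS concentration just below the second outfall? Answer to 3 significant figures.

Flow-weighted average: C = (28.00·19.00 + 1.030·85.40) / 29.03 = 620.0/29.03 = 21.36 mg/L; combined flow 29.03 m³/s.
Travel time t = 4.89·1000 / 0.38 = 12870 s = 3.575 h.
Half-life 8.0 h → k = ln 2 / 8.0 = 0.08664 h⁻¹ = 2.079 d⁻¹.
After decay, C = 21.36 × e^(−kt) = 21.36 × 0.7337 = 15.67 mg/L.
Second outfall: C = (29.03·15.67 + 4.370·210.0)/33.40 = 41.09 mg/L.

41.1 mg/L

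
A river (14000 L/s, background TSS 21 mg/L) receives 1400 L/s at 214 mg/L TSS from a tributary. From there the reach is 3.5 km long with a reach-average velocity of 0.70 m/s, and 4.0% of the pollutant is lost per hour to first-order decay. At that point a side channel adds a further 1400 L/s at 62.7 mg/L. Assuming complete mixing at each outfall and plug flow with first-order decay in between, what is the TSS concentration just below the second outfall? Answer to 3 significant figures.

38.6 mg/L

Conservation of mass: C = (14000·21.00 + 1400·214.0) / 15400 = 593600/15400 = 38.55 mg/L; combined flow 15400 L/s.
Travel time t = 3.5·1000 / 0.70 = 5000 s = 1.389 h.
4.0%/h lost → k = −ln(1 − 0.04) = 0.04082 h⁻¹.
Decay over the reach: 38.55·exp(−kt) = 38.55·0.9449 = 36.42 mg/L.
At the second outfall, C = (15400·36.42 + 1400·62.70) / (15400 + 1400) = 38.61 mg/L.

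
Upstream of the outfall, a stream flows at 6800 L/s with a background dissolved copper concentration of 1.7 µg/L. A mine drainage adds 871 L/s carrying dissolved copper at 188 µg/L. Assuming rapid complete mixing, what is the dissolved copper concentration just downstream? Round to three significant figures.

Flow-weighted average: C = (6800·1.700 + 871.0·188.0) / 7671 = 175300/7671 = 22.85 µg/L.

22.9 µg/L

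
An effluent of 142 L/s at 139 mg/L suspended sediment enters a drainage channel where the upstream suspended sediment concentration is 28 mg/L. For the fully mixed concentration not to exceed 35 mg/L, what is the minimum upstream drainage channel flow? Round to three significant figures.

2110 L/s

Set C_mix = 35: (Q·28.00 + 142.0·139.0) / (Q + 142.0) = 35
→ Q = 142.0·(139.0 − 35)/(35 − 28.00) = 2110 L/s.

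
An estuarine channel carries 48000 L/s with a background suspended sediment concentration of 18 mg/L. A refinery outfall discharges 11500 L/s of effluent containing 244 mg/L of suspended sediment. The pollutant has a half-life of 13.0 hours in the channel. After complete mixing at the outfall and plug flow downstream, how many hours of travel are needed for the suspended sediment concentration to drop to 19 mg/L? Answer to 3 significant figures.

Conservation of mass: C = (48000·18.00 + 11500·244.0) / 59500 = 3670000/59500 = 61.68 mg/L.
Half-life 13.0 h → k = ln 2 / 13.0 = 0.05332 h⁻¹ = 1.280 d⁻¹.
61.68·exp(−k·t) = 19 → t = ln(61.68/19)/k = 79500 s = 22.08 h.

22.1 h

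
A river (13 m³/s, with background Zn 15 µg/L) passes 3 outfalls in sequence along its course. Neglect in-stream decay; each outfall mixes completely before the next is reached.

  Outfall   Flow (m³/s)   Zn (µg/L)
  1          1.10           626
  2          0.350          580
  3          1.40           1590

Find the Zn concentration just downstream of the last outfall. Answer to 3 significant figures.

Outfall 1: combined Q = 14.10 m³/s; C = (13.00·15.00 + 1.100·626.0)/14.10 = 62.67 µg/L.
Outfall 2: combined Q = 14.45 m³/s; C = (14.10·62.67 + 0.3500·580.0)/14.45 = 75.20 µg/L.
Outfall 3: combined Q = 15.85 m³/s; C = (14.45·75.20 + 1.400·1590)/15.85 = 209.0 µg/L.

209 µg/L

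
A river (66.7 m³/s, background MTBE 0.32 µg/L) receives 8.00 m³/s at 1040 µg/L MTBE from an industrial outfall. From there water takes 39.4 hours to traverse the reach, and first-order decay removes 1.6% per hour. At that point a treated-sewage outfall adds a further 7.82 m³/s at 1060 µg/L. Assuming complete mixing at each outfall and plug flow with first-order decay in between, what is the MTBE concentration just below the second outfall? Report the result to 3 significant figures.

After mixing, C = (66.70·0.3200 + 8.000·1040) / 74.70 = 8341/74.70 = 111.7 µg/L; combined flow 74.70 m³/s.
1.6%/h lost → k = −ln(1 − 0.016) = 0.01613 h⁻¹.
First-order decay: C = 111.7·exp(−k·t) = 111.7·0.5297 = 59.15 µg/L.
At the second outfall, C = (74.70·59.15 + 7.820·1060) / (74.70 + 7.820) = 154.0 µg/L.

154 µg/L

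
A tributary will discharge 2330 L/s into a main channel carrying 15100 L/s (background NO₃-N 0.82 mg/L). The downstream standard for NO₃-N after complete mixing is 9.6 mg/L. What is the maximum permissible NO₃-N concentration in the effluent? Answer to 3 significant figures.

66.5 mg/L

At the limit, (Qr·Cr + Qe·Cₑ)/(Qr + Qe) = 9.6:
Cₑ = (17430·9.6 − 15100·0.8200) / 2330 = 66.50 mg/L.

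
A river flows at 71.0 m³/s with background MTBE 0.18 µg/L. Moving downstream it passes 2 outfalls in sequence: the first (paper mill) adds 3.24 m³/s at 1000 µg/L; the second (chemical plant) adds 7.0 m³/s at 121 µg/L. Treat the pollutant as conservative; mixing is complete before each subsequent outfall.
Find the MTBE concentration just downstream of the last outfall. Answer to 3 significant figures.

Below outfall 1: Q → 74.24 m³/s, C = (71.00·0.1800 + 3.240·1000)/74.24 = 43.81 µg/L.
Below outfall 2: Q → 81.24 m³/s, C = (74.24·43.81 + 7.000·121.0)/81.24 = 50.47 µg/L.

50.5 µg/L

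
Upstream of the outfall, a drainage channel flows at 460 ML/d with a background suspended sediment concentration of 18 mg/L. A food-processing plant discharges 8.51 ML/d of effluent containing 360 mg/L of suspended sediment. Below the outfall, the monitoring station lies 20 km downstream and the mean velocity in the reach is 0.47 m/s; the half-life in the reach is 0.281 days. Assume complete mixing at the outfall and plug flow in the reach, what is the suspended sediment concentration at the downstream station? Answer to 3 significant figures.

7.18 mg/L

Mixed concentration C = ΣQC/ΣQ = (460.0·18.00 + 8.510·360.0) / 468.5 = 11340/468.5 = 24.21 mg/L.
Travel time t = 20·1000 / 0.47 = 42550 s = 11.82 h.
Half-life 0.281 d → k = ln 2 / 0.281 = 2.467 d⁻¹.
First-order decay: C = 24.21·exp(−k·t) = 24.21·0.2967 = 7.185 mg/L.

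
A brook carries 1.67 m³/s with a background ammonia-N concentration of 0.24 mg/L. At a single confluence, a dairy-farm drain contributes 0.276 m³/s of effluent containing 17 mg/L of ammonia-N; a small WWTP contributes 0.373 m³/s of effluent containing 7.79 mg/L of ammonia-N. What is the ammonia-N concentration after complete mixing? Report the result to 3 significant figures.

After mixing, C = (1.670·0.2400 + 0.2760·17.00 + 0.3730·7.790) / 2.319 = 7.998/2.319 = 3.449 mg/L.

3.45 mg/L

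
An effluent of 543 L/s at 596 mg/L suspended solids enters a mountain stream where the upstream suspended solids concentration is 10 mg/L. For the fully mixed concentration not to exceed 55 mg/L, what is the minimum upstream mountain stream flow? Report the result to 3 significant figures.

Set C_mix = 55: (Q·10.00 + 543.0·596.0) / (Q + 543.0) = 55
→ Q = 543.0·(596.0 − 55)/(55 − 10.00) = 6528 L/s.

6530 L/s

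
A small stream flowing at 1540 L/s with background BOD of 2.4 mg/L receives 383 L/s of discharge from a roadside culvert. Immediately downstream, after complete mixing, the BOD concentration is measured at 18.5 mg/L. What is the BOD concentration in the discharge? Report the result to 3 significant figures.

Mass balance: 1540·2.400 + 383.0·Cₑ = 1923·18.50
→ Cₑ = (1923·18.50 − 1540·2.400) / 383.0 = 83.24 mg/L.

83.2 mg/L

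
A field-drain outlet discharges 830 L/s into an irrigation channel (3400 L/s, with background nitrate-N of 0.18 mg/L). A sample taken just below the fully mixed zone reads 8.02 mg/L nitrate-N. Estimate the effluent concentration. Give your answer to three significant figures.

Mass balance: 3400·0.1800 + 830.0·Cₑ = 4230·8.020
→ Cₑ = (4230·8.020 − 3400·0.1800) / 830.0 = 40.14 mg/L.

40.1 mg/L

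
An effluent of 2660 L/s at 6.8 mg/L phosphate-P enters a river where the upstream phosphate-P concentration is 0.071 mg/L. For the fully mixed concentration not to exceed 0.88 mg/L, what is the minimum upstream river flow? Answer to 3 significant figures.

19500 L/s

Set C_mix = 0.88: (Q·0.07100 + 2660·6.800) / (Q + 2660) = 0.88
→ Q = 2660·(6.800 − 0.88)/(0.88 − 0.07100) = 19470 L/s.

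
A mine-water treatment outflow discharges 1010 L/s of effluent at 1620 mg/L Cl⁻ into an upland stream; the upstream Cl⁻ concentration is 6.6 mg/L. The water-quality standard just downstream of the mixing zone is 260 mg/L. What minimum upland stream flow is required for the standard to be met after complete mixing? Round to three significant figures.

Set C_mix = 260: (Q·6.600 + 1010·1620) / (Q + 1010) = 260
→ Q = 1010·(1620 − 260)/(260 − 6.600) = 5421 L/s.

5420 L/s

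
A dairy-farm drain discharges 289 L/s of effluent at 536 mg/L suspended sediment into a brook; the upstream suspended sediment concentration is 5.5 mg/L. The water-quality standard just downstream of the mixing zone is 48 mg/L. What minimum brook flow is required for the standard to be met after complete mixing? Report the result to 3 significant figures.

3320 L/s

Set C_mix = 48: (Q·5.500 + 289.0·536.0) / (Q + 289.0) = 48
→ Q = 289.0·(536.0 − 48)/(48 − 5.500) = 3318 L/s.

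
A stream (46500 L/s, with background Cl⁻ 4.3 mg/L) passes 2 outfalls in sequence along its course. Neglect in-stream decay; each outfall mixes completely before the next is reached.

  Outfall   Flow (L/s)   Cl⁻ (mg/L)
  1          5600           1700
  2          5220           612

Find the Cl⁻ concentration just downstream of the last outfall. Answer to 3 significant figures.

Below outfall 1: Q → 52100 L/s, C = (46500·4.300 + 5600·1700)/52100 = 186.6 mg/L.
Below outfall 2: Q → 57320 L/s, C = (52100·186.6 + 5220·612.0)/57320 = 225.3 mg/L.

225 mg/L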